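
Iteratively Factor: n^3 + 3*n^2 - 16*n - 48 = (n + 3)*(n^2 - 16) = (n - 4)*(n + 3)*(n + 4)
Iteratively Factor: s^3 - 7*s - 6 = (s - 3)*(s^2 + 3*s + 2) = (s - 3)*(s + 2)*(s + 1)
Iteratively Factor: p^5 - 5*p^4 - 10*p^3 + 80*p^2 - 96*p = (p + 4)*(p^4 - 9*p^3 + 26*p^2 - 24*p) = p*(p + 4)*(p^3 - 9*p^2 + 26*p - 24) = p*(p - 2)*(p + 4)*(p^2 - 7*p + 12) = p*(p - 4)*(p - 2)*(p + 4)*(p - 3)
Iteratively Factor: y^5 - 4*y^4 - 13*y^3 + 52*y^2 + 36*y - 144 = (y + 3)*(y^4 - 7*y^3 + 8*y^2 + 28*y - 48) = (y - 3)*(y + 3)*(y^3 - 4*y^2 - 4*y + 16) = (y - 3)*(y + 2)*(y + 3)*(y^2 - 6*y + 8) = (y - 4)*(y - 3)*(y + 2)*(y + 3)*(y - 2)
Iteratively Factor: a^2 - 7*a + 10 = (a - 2)*(a - 5)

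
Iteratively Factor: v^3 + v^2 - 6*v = (v - 2)*(v^2 + 3*v) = (v - 2)*(v + 3)*(v)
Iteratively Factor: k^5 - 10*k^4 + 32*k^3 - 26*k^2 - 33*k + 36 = (k - 3)*(k^4 - 7*k^3 + 11*k^2 + 7*k - 12) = (k - 3)*(k + 1)*(k^3 - 8*k^2 + 19*k - 12) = (k - 4)*(k - 3)*(k + 1)*(k^2 - 4*k + 3) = (k - 4)*(k - 3)*(k - 1)*(k + 1)*(k - 3)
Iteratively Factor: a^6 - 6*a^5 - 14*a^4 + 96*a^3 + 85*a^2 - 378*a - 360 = (a - 3)*(a^5 - 3*a^4 - 23*a^3 + 27*a^2 + 166*a + 120) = (a - 4)*(a - 3)*(a^4 + a^3 - 19*a^2 - 49*a - 30) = (a - 4)*(a - 3)*(a + 2)*(a^3 - a^2 - 17*a - 15) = (a - 4)*(a - 3)*(a + 2)*(a + 3)*(a^2 - 4*a - 5) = (a - 5)*(a - 4)*(a - 3)*(a + 2)*(a + 3)*(a + 1)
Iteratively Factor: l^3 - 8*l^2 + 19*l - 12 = (l - 3)*(l^2 - 5*l + 4) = (l - 4)*(l - 3)*(l - 1)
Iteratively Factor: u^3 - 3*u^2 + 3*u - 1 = (u - 1)*(u^2 - 2*u + 1) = (u - 1)^2*(u - 1)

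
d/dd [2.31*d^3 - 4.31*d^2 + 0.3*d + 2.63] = 6.93*d^2 - 8.62*d + 0.3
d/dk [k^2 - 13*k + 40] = 2*k - 13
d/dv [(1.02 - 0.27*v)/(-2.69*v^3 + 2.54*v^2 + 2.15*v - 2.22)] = (-1.4526*v^3 + 8.9172*v^2 - 5.1816*v - 1.5936)/(7.2361*v^6 - 13.6652*v^5 - 5.1154*v^4 + 22.8656*v^3 - 6.6551*v^2 - 9.546*v + 4.9284)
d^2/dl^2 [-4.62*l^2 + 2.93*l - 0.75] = -9.24000000000000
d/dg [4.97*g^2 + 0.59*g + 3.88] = 9.94*g + 0.59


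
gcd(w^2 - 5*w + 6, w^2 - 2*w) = w - 2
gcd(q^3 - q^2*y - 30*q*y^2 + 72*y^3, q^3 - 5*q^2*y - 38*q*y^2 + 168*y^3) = -q^2 - 2*q*y + 24*y^2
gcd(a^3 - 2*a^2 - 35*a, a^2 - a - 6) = 1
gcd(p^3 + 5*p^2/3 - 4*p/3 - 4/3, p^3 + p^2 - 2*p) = p^2 + p - 2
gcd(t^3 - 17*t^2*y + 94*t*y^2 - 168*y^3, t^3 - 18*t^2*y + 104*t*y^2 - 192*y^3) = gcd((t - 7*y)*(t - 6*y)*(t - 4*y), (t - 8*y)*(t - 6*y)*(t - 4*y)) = t^2 - 10*t*y + 24*y^2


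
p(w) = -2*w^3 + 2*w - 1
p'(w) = 2 - 6*w^2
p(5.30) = -288.15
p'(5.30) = -166.54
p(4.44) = -167.18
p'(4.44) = -116.28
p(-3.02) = 48.05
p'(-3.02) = -52.72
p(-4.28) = 147.25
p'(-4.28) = -107.91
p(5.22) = -275.03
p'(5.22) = -161.49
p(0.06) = -0.88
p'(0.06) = 1.98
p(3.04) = -51.11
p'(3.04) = -53.45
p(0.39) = -0.34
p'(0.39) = 1.09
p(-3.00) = 47.00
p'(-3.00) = -52.00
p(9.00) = -1441.00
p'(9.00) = -484.00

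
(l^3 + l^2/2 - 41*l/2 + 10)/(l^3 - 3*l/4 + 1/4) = 2*(l^2 + l - 20)/(2*l^2 + l - 1)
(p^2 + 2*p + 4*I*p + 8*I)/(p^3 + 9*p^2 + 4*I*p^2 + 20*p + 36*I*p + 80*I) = (p + 2)/(p^2 + 9*p + 20)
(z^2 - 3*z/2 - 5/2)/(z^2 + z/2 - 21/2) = (2*z^2 - 3*z - 5)/(2*z^2 + z - 21)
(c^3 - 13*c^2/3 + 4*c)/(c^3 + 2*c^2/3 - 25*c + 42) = c*(3*c - 4)/(3*c^2 + 11*c - 42)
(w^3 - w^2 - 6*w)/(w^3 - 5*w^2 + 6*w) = (w + 2)/(w - 2)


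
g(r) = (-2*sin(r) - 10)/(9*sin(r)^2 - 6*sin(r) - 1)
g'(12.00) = -5.45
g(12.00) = -1.86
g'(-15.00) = 2.83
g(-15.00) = -1.30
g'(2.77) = -2.28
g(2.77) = 5.38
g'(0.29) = -1.24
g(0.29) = 5.34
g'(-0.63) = -3.98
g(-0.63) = -1.56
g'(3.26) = 2860.31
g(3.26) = 58.95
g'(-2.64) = 7.83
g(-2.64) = -2.28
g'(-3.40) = 2.77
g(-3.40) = 5.40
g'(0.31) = -0.34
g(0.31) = 5.32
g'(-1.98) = 0.57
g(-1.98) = -0.68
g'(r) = (-18*sin(r)*cos(r) + 6*cos(r))*(-2*sin(r) - 10)/(9*sin(r)^2 - 6*sin(r) - 1)^2 - 2*cos(r)/(9*sin(r)^2 - 6*sin(r) - 1) = 2*(9*sin(r)^2 + 90*sin(r) - 29)*cos(r)/(9*sin(r)^2 - 6*sin(r) - 1)^2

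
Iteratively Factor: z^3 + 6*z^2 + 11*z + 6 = (z + 3)*(z^2 + 3*z + 2) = (z + 1)*(z + 3)*(z + 2)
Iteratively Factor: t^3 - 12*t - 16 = (t - 4)*(t^2 + 4*t + 4) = (t - 4)*(t + 2)*(t + 2)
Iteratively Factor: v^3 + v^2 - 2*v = (v + 2)*(v^2 - v) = (v - 1)*(v + 2)*(v)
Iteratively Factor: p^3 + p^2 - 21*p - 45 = (p + 3)*(p^2 - 2*p - 15) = (p - 5)*(p + 3)*(p + 3)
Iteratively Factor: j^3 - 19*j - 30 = (j - 5)*(j^2 + 5*j + 6) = (j - 5)*(j + 2)*(j + 3)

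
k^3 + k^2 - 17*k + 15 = (k - 3)*(k - 1)*(k + 5)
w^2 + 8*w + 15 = (w + 3)*(w + 5)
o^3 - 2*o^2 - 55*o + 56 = (o - 8)*(o - 1)*(o + 7)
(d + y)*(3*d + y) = 3*d^2 + 4*d*y + y^2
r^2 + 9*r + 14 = (r + 2)*(r + 7)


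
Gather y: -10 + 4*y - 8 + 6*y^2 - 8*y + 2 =6*y^2 - 4*y - 16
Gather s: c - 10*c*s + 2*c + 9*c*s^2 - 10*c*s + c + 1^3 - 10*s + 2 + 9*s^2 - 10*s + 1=4*c + s^2*(9*c + 9) + s*(-20*c - 20) + 4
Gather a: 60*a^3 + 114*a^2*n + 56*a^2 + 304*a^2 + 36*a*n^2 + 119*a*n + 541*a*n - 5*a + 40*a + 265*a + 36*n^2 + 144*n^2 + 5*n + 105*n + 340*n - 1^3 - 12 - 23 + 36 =60*a^3 + a^2*(114*n + 360) + a*(36*n^2 + 660*n + 300) + 180*n^2 + 450*n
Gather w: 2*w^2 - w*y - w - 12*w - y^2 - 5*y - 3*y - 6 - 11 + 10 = 2*w^2 + w*(-y - 13) - y^2 - 8*y - 7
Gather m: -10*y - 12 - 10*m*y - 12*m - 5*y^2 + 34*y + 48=m*(-10*y - 12) - 5*y^2 + 24*y + 36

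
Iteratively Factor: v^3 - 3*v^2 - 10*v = (v - 5)*(v^2 + 2*v) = v*(v - 5)*(v + 2)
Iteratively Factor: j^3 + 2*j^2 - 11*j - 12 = (j + 4)*(j^2 - 2*j - 3) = (j - 3)*(j + 4)*(j + 1)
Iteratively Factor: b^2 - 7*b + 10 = (b - 2)*(b - 5)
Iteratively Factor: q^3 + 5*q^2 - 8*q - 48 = (q - 3)*(q^2 + 8*q + 16) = (q - 3)*(q + 4)*(q + 4)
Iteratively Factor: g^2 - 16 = (g - 4)*(g + 4)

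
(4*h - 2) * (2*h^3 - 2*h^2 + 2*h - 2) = 8*h^4 - 12*h^3 + 12*h^2 - 12*h + 4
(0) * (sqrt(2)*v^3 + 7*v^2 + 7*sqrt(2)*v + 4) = 0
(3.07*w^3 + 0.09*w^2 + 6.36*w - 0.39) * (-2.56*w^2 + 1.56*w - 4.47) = -7.8592*w^5 + 4.5588*w^4 - 29.8641*w^3 + 10.5177*w^2 - 29.0376*w + 1.7433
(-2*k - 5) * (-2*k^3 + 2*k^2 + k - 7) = 4*k^4 + 6*k^3 - 12*k^2 + 9*k + 35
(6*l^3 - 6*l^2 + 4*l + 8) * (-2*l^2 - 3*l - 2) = -12*l^5 - 6*l^4 - 2*l^3 - 16*l^2 - 32*l - 16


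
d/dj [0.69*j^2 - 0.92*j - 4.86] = 1.38*j - 0.92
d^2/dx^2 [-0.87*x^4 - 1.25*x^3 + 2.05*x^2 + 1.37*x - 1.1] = -10.44*x^2 - 7.5*x + 4.1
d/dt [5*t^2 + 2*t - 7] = 10*t + 2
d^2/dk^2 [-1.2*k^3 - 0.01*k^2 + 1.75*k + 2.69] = -7.2*k - 0.02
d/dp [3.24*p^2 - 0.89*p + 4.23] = 6.48*p - 0.89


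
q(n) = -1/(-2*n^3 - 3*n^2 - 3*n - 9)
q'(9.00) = 0.00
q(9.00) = 0.00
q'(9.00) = 0.00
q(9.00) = 0.00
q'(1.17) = -0.05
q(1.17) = 0.05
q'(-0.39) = -0.02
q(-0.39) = 0.12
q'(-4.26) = -0.01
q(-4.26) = -0.01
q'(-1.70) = -1.35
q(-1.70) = 0.36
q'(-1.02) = -0.06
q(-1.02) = 0.14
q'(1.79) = -0.03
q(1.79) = 0.03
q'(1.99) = -0.02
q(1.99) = 0.02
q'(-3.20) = -0.04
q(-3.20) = -0.03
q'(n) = -(6*n^2 + 6*n + 3)/(-2*n^3 - 3*n^2 - 3*n - 9)^2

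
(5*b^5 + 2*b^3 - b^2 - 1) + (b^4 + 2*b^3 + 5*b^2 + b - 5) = 5*b^5 + b^4 + 4*b^3 + 4*b^2 + b - 6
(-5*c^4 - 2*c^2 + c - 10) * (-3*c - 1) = 15*c^5 + 5*c^4 + 6*c^3 - c^2 + 29*c + 10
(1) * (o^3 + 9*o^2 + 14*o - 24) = o^3 + 9*o^2 + 14*o - 24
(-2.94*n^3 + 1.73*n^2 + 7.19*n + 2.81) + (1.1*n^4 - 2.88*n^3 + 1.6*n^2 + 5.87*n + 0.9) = 1.1*n^4 - 5.82*n^3 + 3.33*n^2 + 13.06*n + 3.71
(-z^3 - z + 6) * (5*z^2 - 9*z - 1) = -5*z^5 + 9*z^4 - 4*z^3 + 39*z^2 - 53*z - 6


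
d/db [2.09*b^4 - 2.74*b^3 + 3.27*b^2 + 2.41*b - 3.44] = 8.36*b^3 - 8.22*b^2 + 6.54*b + 2.41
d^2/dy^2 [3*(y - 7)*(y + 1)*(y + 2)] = 18*y - 24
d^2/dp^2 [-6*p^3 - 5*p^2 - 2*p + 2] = -36*p - 10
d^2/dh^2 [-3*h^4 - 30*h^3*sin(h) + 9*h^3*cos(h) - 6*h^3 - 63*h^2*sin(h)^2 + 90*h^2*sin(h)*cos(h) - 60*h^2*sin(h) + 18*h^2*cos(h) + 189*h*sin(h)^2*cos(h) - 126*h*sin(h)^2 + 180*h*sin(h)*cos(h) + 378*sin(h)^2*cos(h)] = 30*h^3*sin(h) - 9*h^3*cos(h) + 6*h^2*sin(h) - 180*h^2*sin(2*h) - 198*h^2*cos(h) - 126*h^2*cos(2*h) - 36*h^2 - 252*h*sin(h) - 612*h*sin(2*h) - 933*h*cos(h)/4 + 108*h*cos(2*h) + 1701*h*cos(3*h)/4 - 36*h - 429*sin(h)/2 - 162*sin(2*h) + 567*sin(3*h)/2 - 117*cos(h)/2 + 423*cos(2*h) + 1701*cos(3*h)/2 - 63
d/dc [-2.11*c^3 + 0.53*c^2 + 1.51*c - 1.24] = -6.33*c^2 + 1.06*c + 1.51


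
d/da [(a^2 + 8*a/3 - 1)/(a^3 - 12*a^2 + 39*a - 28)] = (-3*a^4 - 16*a^3 + 222*a^2 - 240*a - 107)/(3*(a^6 - 24*a^5 + 222*a^4 - 992*a^3 + 2193*a^2 - 2184*a + 784))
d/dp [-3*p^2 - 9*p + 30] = -6*p - 9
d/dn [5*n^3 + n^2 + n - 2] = 15*n^2 + 2*n + 1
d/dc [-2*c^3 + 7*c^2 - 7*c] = -6*c^2 + 14*c - 7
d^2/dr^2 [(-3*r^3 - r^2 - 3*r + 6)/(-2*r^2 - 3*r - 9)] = 6*(-7*r^3 + 39*r^2 + 153*r + 18)/(8*r^6 + 36*r^5 + 162*r^4 + 351*r^3 + 729*r^2 + 729*r + 729)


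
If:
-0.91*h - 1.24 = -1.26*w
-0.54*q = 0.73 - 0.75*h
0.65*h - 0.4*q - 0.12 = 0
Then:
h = -4.45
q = -7.54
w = -2.23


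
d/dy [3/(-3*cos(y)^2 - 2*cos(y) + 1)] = -6*(3*cos(y) + 1)*sin(y)/(3*cos(y)^2 + 2*cos(y) - 1)^2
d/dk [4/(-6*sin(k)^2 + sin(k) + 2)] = 4*(12*sin(k) - 1)*cos(k)/(-6*sin(k)^2 + sin(k) + 2)^2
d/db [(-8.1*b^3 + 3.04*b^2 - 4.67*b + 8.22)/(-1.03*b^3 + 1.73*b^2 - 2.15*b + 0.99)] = (-10.8818*b^4 + 25.2098*b^3 + 2.8859*b^2 - 22.422*b + 13.0497)/(1.0609*b^6 - 3.5638*b^5 + 7.4219*b^4 - 9.4784*b^3 + 8.0479*b^2 - 4.257*b + 0.9801)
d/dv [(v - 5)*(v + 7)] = 2*v + 2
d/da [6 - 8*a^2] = -16*a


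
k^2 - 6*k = k*(k - 6)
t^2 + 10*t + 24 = (t + 4)*(t + 6)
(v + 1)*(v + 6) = v^2 + 7*v + 6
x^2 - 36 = (x - 6)*(x + 6)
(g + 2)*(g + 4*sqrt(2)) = g^2 + 2*g + 4*sqrt(2)*g + 8*sqrt(2)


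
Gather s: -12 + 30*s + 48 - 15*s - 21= 15*s + 15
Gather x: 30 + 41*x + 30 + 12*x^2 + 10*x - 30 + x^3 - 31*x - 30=x^3 + 12*x^2 + 20*x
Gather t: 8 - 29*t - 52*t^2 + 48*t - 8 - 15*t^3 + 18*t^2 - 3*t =-15*t^3 - 34*t^2 + 16*t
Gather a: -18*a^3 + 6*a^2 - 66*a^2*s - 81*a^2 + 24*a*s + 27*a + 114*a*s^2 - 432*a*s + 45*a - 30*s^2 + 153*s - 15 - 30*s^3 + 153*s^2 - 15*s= -18*a^3 + a^2*(-66*s - 75) + a*(114*s^2 - 408*s + 72) - 30*s^3 + 123*s^2 + 138*s - 15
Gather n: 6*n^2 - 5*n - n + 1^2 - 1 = 6*n^2 - 6*n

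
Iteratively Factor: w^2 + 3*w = (w)*(w + 3)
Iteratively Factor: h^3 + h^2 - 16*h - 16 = (h - 4)*(h^2 + 5*h + 4) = (h - 4)*(h + 4)*(h + 1)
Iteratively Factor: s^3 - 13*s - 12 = (s + 1)*(s^2 - s - 12) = (s - 4)*(s + 1)*(s + 3)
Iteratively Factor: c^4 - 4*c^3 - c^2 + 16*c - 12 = (c - 3)*(c^3 - c^2 - 4*c + 4) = (c - 3)*(c - 1)*(c^2 - 4) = (c - 3)*(c - 1)*(c + 2)*(c - 2)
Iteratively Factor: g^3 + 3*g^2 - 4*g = (g)*(g^2 + 3*g - 4) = g*(g - 1)*(g + 4)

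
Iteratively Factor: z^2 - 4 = (z + 2)*(z - 2)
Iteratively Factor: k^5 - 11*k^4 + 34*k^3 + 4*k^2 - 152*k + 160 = (k - 4)*(k^4 - 7*k^3 + 6*k^2 + 28*k - 40) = (k - 4)*(k - 2)*(k^3 - 5*k^2 - 4*k + 20) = (k - 4)*(k - 2)*(k + 2)*(k^2 - 7*k + 10) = (k - 5)*(k - 4)*(k - 2)*(k + 2)*(k - 2)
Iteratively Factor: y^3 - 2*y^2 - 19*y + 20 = (y + 4)*(y^2 - 6*y + 5) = (y - 1)*(y + 4)*(y - 5)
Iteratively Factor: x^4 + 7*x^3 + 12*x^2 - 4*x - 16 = (x - 1)*(x^3 + 8*x^2 + 20*x + 16) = (x - 1)*(x + 4)*(x^2 + 4*x + 4) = (x - 1)*(x + 2)*(x + 4)*(x + 2)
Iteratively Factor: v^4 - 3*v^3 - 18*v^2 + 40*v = (v - 2)*(v^3 - v^2 - 20*v) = v*(v - 2)*(v^2 - v - 20) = v*(v - 5)*(v - 2)*(v + 4)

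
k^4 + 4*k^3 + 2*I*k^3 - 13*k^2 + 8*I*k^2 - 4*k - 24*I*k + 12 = (k - 2)*(k + 6)*(k + I)^2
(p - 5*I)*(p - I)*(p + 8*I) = p^3 + 2*I*p^2 + 43*p - 40*I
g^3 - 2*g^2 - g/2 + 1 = (g - 2)*(g - sqrt(2)/2)*(g + sqrt(2)/2)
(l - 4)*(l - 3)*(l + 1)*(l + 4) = l^4 - 2*l^3 - 19*l^2 + 32*l + 48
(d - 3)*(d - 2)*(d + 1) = d^3 - 4*d^2 + d + 6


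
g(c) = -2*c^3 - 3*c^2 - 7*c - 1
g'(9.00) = -547.00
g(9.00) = -1765.00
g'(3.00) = -79.00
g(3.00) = -103.00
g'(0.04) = -7.25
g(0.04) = -1.28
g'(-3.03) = -43.91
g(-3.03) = 48.30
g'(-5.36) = -147.22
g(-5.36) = 258.31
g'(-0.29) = -5.76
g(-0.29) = 0.83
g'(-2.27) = -24.30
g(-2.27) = 22.83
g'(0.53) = -11.87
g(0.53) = -5.85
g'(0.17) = -8.19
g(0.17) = -2.29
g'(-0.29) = -5.76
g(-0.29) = 0.83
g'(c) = -6*c^2 - 6*c - 7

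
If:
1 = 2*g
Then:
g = 1/2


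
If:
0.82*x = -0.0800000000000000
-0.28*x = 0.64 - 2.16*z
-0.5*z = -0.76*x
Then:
No Solution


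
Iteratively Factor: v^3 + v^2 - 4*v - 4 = (v + 2)*(v^2 - v - 2) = (v + 1)*(v + 2)*(v - 2)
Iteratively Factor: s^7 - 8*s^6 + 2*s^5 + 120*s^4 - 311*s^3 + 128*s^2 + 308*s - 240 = (s + 4)*(s^6 - 12*s^5 + 50*s^4 - 80*s^3 + 9*s^2 + 92*s - 60) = (s - 5)*(s + 4)*(s^5 - 7*s^4 + 15*s^3 - 5*s^2 - 16*s + 12) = (s - 5)*(s - 1)*(s + 4)*(s^4 - 6*s^3 + 9*s^2 + 4*s - 12) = (s - 5)*(s - 1)*(s + 1)*(s + 4)*(s^3 - 7*s^2 + 16*s - 12) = (s - 5)*(s - 2)*(s - 1)*(s + 1)*(s + 4)*(s^2 - 5*s + 6) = (s - 5)*(s - 2)^2*(s - 1)*(s + 1)*(s + 4)*(s - 3)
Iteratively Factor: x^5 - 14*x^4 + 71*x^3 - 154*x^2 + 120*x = (x - 5)*(x^4 - 9*x^3 + 26*x^2 - 24*x) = (x - 5)*(x - 4)*(x^3 - 5*x^2 + 6*x) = x*(x - 5)*(x - 4)*(x^2 - 5*x + 6) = x*(x - 5)*(x - 4)*(x - 3)*(x - 2)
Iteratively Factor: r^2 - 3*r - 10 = (r - 5)*(r + 2)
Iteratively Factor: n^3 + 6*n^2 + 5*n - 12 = (n - 1)*(n^2 + 7*n + 12) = (n - 1)*(n + 3)*(n + 4)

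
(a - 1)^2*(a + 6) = a^3 + 4*a^2 - 11*a + 6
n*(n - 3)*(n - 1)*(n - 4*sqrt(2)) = n^4 - 4*sqrt(2)*n^3 - 4*n^3 + 3*n^2 + 16*sqrt(2)*n^2 - 12*sqrt(2)*n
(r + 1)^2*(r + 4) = r^3 + 6*r^2 + 9*r + 4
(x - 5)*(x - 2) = x^2 - 7*x + 10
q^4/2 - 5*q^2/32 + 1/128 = (q/2 + 1/4)*(q - 1/2)*(q - 1/4)*(q + 1/4)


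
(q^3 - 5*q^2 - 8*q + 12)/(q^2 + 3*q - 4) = (q^2 - 4*q - 12)/(q + 4)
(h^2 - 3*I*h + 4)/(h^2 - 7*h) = (h^2 - 3*I*h + 4)/(h*(h - 7))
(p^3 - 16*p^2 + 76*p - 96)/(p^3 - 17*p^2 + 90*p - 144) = (p - 2)/(p - 3)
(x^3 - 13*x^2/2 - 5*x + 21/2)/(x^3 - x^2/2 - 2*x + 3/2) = (x - 7)/(x - 1)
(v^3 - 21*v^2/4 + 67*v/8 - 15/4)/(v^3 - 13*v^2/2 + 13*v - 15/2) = (4*v^2 - 11*v + 6)/(4*(v^2 - 4*v + 3))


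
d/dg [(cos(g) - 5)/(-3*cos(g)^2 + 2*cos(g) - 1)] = 3*(sin(g)^2 + 10*cos(g) - 4)*sin(g)/(3*sin(g)^2 + 2*cos(g) - 4)^2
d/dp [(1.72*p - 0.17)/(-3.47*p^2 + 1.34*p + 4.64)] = (5.9684*p^2 - 1.1798*p + 8.2086)/(12.0409*p^4 - 9.2996*p^3 - 30.406*p^2 + 12.4352*p + 21.5296)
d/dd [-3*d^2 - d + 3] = -6*d - 1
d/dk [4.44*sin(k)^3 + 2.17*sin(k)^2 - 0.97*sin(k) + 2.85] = (13.32*sin(k)^2 + 4.34*sin(k) - 0.97)*cos(k)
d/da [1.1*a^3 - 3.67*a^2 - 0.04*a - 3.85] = 3.3*a^2 - 7.34*a - 0.04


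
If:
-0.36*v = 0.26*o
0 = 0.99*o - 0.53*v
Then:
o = 0.00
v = 0.00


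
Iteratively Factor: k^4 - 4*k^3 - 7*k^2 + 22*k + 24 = (k - 4)*(k^3 - 7*k - 6) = (k - 4)*(k + 1)*(k^2 - k - 6) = (k - 4)*(k - 3)*(k + 1)*(k + 2)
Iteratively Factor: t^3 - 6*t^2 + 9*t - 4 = (t - 4)*(t^2 - 2*t + 1) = (t - 4)*(t - 1)*(t - 1)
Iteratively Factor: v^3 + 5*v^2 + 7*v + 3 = (v + 1)*(v^2 + 4*v + 3) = (v + 1)^2*(v + 3)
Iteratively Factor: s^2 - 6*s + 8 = (s - 4)*(s - 2)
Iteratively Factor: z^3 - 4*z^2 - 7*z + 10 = (z + 2)*(z^2 - 6*z + 5) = (z - 5)*(z + 2)*(z - 1)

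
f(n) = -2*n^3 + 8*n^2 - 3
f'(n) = -6*n^2 + 16*n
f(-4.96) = 437.86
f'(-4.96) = -226.97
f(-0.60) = 0.31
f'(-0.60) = -11.76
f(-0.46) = -1.11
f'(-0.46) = -8.63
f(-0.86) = 4.19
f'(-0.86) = -18.20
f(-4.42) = 325.99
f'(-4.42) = -187.94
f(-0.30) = -2.23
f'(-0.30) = -5.34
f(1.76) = 10.88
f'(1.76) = 9.57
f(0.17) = -2.78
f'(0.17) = 2.55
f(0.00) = -3.00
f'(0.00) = 0.00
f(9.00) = -813.00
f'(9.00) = -342.00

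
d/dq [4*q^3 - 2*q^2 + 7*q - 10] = 12*q^2 - 4*q + 7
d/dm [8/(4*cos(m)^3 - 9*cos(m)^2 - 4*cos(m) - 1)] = 16*(6*cos(m)^2 - 9*cos(m) - 2)*sin(m)/(4*sin(m)^2*cos(m) - 9*sin(m)^2 + 10)^2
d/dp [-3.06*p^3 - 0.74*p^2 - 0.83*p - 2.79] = -9.18*p^2 - 1.48*p - 0.83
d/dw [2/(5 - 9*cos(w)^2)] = -36*sin(w)*cos(w)/(9*cos(w)^2 - 5)^2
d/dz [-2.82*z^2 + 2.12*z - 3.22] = 2.12 - 5.64*z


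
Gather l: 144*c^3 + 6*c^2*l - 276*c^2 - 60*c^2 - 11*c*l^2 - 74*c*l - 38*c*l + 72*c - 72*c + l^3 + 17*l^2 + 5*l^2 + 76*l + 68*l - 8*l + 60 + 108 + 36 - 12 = 144*c^3 - 336*c^2 + l^3 + l^2*(22 - 11*c) + l*(6*c^2 - 112*c + 136) + 192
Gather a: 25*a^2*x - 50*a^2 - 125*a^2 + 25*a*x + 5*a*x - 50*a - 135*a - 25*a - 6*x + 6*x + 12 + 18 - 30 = a^2*(25*x - 175) + a*(30*x - 210)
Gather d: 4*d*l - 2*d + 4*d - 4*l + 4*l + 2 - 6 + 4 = d*(4*l + 2)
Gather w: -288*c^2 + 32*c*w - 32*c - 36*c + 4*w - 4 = -288*c^2 - 68*c + w*(32*c + 4) - 4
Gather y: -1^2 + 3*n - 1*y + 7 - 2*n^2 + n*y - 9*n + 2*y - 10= -2*n^2 - 6*n + y*(n + 1) - 4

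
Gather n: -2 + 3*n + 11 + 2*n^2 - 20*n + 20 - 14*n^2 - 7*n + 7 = -12*n^2 - 24*n + 36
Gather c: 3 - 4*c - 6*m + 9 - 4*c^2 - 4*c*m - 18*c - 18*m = -4*c^2 + c*(-4*m - 22) - 24*m + 12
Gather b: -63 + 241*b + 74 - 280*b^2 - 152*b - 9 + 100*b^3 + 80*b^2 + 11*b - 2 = 100*b^3 - 200*b^2 + 100*b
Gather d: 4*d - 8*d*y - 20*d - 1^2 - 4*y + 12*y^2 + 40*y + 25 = d*(-8*y - 16) + 12*y^2 + 36*y + 24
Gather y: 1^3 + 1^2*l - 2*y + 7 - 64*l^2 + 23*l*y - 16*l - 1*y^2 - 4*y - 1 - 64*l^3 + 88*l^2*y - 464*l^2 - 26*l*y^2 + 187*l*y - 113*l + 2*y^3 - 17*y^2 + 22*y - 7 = -64*l^3 - 528*l^2 - 128*l + 2*y^3 + y^2*(-26*l - 18) + y*(88*l^2 + 210*l + 16)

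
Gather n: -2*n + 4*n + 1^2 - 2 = 2*n - 1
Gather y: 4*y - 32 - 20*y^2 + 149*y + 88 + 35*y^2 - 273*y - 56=15*y^2 - 120*y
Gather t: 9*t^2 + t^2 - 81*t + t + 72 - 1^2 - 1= 10*t^2 - 80*t + 70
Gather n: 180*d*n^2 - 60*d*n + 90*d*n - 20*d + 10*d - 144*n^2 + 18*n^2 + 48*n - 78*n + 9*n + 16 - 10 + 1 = -10*d + n^2*(180*d - 126) + n*(30*d - 21) + 7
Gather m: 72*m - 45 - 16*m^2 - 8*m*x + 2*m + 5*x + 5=-16*m^2 + m*(74 - 8*x) + 5*x - 40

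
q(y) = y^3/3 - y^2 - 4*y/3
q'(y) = y^2 - 2*y - 4/3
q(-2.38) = -6.98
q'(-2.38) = 9.09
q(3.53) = -2.51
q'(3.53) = 4.07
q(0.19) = -0.29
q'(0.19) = -1.68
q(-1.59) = -1.75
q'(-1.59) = 4.37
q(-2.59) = -9.05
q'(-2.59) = 10.55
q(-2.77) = -11.06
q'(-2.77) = 11.88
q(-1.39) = -0.97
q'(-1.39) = 3.38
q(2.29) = -4.29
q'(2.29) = -0.67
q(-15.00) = -1330.00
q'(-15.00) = 253.67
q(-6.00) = -100.00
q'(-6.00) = 46.67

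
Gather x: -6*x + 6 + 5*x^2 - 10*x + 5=5*x^2 - 16*x + 11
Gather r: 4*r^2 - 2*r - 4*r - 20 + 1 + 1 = 4*r^2 - 6*r - 18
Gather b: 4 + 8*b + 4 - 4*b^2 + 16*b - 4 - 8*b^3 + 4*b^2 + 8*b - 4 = -8*b^3 + 32*b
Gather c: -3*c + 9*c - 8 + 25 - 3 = 6*c + 14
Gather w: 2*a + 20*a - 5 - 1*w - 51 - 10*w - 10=22*a - 11*w - 66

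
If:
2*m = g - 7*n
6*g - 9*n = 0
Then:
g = 3*n/2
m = -11*n/4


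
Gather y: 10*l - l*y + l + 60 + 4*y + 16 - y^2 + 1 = 11*l - y^2 + y*(4 - l) + 77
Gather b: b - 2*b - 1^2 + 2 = 1 - b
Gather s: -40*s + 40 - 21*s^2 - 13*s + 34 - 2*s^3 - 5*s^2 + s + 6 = -2*s^3 - 26*s^2 - 52*s + 80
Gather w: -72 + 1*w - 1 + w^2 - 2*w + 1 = w^2 - w - 72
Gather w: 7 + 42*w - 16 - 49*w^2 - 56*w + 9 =-49*w^2 - 14*w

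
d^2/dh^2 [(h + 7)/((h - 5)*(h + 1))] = 2*(h^3 + 21*h^2 - 69*h + 127)/(h^6 - 12*h^5 + 33*h^4 + 56*h^3 - 165*h^2 - 300*h - 125)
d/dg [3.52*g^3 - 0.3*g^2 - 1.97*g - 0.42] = 10.56*g^2 - 0.6*g - 1.97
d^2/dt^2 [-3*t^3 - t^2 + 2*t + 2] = -18*t - 2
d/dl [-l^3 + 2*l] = 2 - 3*l^2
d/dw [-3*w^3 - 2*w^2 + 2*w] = -9*w^2 - 4*w + 2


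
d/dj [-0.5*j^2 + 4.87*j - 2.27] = 4.87 - 1.0*j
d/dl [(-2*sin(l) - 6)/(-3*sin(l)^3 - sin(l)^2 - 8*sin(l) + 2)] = 2*(-6*sin(l)^3 - 28*sin(l)^2 - 6*sin(l) - 26)*cos(l)/(3*sin(l)^3 + sin(l)^2 + 8*sin(l) - 2)^2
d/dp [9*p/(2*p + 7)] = 63/(2*p + 7)^2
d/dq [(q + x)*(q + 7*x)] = 2*q + 8*x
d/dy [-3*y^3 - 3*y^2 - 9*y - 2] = -9*y^2 - 6*y - 9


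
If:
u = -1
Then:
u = -1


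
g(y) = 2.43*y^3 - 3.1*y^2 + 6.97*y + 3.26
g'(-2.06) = 50.68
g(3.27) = 77.87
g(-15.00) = -9000.04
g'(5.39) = 185.34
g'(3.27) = 64.65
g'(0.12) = 6.33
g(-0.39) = -0.07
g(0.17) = 4.37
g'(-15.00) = 1740.22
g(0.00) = 3.26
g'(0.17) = 6.13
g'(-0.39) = 10.50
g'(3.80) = 88.68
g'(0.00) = 6.97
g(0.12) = 4.06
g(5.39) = 331.28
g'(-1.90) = 45.07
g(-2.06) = -45.50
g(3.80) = 118.32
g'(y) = 7.29*y^2 - 6.2*y + 6.97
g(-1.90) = -37.84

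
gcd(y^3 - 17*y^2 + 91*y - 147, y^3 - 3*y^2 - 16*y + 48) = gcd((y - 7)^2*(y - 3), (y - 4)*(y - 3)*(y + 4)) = y - 3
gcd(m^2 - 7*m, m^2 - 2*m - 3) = 1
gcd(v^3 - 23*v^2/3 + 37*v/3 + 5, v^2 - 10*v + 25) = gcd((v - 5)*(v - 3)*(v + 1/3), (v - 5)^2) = v - 5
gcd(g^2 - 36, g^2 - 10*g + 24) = g - 6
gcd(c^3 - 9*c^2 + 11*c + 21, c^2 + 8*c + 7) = c + 1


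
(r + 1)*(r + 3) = r^2 + 4*r + 3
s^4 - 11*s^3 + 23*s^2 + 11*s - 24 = (s - 8)*(s - 3)*(s - 1)*(s + 1)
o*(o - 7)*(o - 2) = o^3 - 9*o^2 + 14*o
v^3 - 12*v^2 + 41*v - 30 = (v - 6)*(v - 5)*(v - 1)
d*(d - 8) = d^2 - 8*d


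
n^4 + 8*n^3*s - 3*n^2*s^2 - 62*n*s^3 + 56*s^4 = (n - 2*s)*(n - s)*(n + 4*s)*(n + 7*s)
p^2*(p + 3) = p^3 + 3*p^2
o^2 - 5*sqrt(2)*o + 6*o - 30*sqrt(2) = (o + 6)*(o - 5*sqrt(2))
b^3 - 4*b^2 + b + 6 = (b - 3)*(b - 2)*(b + 1)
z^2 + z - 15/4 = (z - 3/2)*(z + 5/2)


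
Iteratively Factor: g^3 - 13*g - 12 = (g - 4)*(g^2 + 4*g + 3) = (g - 4)*(g + 1)*(g + 3)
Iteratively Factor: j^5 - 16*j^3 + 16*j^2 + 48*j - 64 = (j + 4)*(j^4 - 4*j^3 + 16*j - 16) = (j - 2)*(j + 4)*(j^3 - 2*j^2 - 4*j + 8) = (j - 2)^2*(j + 4)*(j^2 - 4) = (j - 2)^3*(j + 4)*(j + 2)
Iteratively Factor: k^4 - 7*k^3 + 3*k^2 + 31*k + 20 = (k + 1)*(k^3 - 8*k^2 + 11*k + 20) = (k + 1)^2*(k^2 - 9*k + 20) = (k - 4)*(k + 1)^2*(k - 5)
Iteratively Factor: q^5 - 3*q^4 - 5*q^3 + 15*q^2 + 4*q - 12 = (q + 1)*(q^4 - 4*q^3 - q^2 + 16*q - 12) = (q - 2)*(q + 1)*(q^3 - 2*q^2 - 5*q + 6) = (q - 2)*(q + 1)*(q + 2)*(q^2 - 4*q + 3) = (q - 2)*(q - 1)*(q + 1)*(q + 2)*(q - 3)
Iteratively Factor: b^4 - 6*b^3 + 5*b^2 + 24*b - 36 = (b - 2)*(b^3 - 4*b^2 - 3*b + 18) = (b - 3)*(b - 2)*(b^2 - b - 6) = (b - 3)*(b - 2)*(b + 2)*(b - 3)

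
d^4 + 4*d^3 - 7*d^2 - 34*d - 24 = (d - 3)*(d + 1)*(d + 2)*(d + 4)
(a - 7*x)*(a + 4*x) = a^2 - 3*a*x - 28*x^2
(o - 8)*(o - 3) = o^2 - 11*o + 24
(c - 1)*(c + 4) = c^2 + 3*c - 4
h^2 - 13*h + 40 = (h - 8)*(h - 5)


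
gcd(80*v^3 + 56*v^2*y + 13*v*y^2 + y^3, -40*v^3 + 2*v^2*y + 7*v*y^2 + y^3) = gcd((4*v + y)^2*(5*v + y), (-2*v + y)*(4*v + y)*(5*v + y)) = 20*v^2 + 9*v*y + y^2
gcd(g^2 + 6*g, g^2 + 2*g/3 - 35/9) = 1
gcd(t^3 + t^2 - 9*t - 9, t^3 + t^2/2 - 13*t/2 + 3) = t + 3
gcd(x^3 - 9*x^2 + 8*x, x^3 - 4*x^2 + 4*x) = x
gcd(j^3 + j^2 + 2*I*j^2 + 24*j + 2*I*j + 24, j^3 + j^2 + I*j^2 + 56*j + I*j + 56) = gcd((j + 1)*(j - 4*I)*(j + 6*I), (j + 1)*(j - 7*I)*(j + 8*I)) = j + 1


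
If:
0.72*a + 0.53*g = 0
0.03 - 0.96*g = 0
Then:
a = -0.02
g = 0.03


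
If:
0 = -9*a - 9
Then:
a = -1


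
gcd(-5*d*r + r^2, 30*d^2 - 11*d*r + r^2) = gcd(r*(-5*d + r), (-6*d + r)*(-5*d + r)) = -5*d + r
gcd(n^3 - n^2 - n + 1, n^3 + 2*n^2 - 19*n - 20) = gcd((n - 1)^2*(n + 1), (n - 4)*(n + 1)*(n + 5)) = n + 1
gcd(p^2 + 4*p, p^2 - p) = p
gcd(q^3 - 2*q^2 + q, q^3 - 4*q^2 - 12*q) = q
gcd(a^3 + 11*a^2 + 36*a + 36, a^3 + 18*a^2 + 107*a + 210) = a + 6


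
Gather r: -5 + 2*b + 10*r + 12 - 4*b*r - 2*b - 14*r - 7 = r*(-4*b - 4)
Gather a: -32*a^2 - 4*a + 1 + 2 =-32*a^2 - 4*a + 3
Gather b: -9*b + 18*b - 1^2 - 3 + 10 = 9*b + 6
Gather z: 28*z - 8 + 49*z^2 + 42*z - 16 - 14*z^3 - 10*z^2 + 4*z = -14*z^3 + 39*z^2 + 74*z - 24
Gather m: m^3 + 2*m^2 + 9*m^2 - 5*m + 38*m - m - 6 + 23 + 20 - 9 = m^3 + 11*m^2 + 32*m + 28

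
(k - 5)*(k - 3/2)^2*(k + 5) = k^4 - 3*k^3 - 91*k^2/4 + 75*k - 225/4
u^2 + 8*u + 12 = (u + 2)*(u + 6)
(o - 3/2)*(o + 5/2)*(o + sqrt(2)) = o^3 + o^2 + sqrt(2)*o^2 - 15*o/4 + sqrt(2)*o - 15*sqrt(2)/4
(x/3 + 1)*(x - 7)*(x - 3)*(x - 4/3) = x^4/3 - 25*x^3/9 + x^2/9 + 25*x - 28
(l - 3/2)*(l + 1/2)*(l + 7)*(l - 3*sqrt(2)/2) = l^4 - 3*sqrt(2)*l^3/2 + 6*l^3 - 9*sqrt(2)*l^2 - 31*l^2/4 - 21*l/4 + 93*sqrt(2)*l/8 + 63*sqrt(2)/8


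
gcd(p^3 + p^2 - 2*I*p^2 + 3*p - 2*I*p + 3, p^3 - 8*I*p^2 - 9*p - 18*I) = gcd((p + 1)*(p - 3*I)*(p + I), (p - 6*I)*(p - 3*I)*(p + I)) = p^2 - 2*I*p + 3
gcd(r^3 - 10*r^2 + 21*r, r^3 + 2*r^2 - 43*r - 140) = r - 7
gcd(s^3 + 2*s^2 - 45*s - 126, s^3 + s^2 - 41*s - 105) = s^2 - 4*s - 21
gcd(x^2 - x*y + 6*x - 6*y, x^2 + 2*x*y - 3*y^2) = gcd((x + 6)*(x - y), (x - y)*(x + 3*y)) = x - y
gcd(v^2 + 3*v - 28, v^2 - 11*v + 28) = v - 4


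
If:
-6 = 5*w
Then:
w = -6/5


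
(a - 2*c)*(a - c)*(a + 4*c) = a^3 + a^2*c - 10*a*c^2 + 8*c^3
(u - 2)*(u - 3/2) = u^2 - 7*u/2 + 3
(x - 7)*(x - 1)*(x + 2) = x^3 - 6*x^2 - 9*x + 14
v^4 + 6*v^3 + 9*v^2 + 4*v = v*(v + 1)^2*(v + 4)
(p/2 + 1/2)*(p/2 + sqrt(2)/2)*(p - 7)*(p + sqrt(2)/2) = p^4/4 - 3*p^3/2 + 3*sqrt(2)*p^3/8 - 9*sqrt(2)*p^2/4 - 3*p^2/2 - 21*sqrt(2)*p/8 - 3*p/2 - 7/4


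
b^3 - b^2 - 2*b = b*(b - 2)*(b + 1)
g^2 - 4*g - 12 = (g - 6)*(g + 2)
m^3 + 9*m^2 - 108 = (m - 3)*(m + 6)^2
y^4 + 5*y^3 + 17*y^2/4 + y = y*(y + 1/2)^2*(y + 4)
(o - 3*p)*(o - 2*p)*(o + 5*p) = o^3 - 19*o*p^2 + 30*p^3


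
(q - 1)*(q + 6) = q^2 + 5*q - 6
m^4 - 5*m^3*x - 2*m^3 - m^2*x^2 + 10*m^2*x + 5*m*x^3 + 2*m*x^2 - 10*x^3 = (m - 2)*(m - 5*x)*(m - x)*(m + x)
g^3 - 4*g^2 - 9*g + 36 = (g - 4)*(g - 3)*(g + 3)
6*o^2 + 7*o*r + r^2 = (o + r)*(6*o + r)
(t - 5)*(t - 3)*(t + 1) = t^3 - 7*t^2 + 7*t + 15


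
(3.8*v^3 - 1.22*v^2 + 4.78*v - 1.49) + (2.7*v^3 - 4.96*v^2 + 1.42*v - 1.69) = 6.5*v^3 - 6.18*v^2 + 6.2*v - 3.18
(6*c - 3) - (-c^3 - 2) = c^3 + 6*c - 1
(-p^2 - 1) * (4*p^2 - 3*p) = -4*p^4 + 3*p^3 - 4*p^2 + 3*p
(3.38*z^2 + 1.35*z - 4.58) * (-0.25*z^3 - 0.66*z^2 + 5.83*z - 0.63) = -0.845*z^5 - 2.5683*z^4 + 19.9594*z^3 + 8.7639*z^2 - 27.5519*z + 2.8854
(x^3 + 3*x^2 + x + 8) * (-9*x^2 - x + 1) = -9*x^5 - 28*x^4 - 11*x^3 - 70*x^2 - 7*x + 8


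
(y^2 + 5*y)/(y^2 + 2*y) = (y + 5)/(y + 2)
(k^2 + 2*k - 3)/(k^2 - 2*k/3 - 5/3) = 3*(-k^2 - 2*k + 3)/(-3*k^2 + 2*k + 5)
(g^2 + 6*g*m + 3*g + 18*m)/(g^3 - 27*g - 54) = (g + 6*m)/(g^2 - 3*g - 18)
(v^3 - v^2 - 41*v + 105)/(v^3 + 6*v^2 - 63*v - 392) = (v^2 - 8*v + 15)/(v^2 - v - 56)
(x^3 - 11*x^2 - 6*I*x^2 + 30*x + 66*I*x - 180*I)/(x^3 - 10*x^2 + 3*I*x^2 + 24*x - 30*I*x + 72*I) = (x^2 - x*(5 + 6*I) + 30*I)/(x^2 + x*(-4 + 3*I) - 12*I)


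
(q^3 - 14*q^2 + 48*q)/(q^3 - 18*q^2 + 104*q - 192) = q/(q - 4)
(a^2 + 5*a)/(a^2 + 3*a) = (a + 5)/(a + 3)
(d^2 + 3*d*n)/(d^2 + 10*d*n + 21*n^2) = d/(d + 7*n)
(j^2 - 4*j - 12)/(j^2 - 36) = (j + 2)/(j + 6)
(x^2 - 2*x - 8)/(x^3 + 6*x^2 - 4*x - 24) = (x - 4)/(x^2 + 4*x - 12)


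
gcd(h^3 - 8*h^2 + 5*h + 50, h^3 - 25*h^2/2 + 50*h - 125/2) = h^2 - 10*h + 25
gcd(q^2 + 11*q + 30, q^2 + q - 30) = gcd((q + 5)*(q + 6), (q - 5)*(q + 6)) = q + 6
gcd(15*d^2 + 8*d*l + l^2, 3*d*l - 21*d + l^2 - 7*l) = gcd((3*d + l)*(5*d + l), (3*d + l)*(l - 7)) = 3*d + l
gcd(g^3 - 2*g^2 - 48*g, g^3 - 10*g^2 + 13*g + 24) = g - 8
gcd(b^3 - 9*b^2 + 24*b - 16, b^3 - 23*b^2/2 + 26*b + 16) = b - 4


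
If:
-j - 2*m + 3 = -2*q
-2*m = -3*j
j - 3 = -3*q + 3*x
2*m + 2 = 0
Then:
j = -2/3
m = -1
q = -17/6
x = -73/18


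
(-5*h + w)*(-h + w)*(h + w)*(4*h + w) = 20*h^4 + h^3*w - 21*h^2*w^2 - h*w^3 + w^4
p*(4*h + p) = 4*h*p + p^2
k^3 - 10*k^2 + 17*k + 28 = (k - 7)*(k - 4)*(k + 1)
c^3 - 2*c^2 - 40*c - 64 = (c - 8)*(c + 2)*(c + 4)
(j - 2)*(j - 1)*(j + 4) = j^3 + j^2 - 10*j + 8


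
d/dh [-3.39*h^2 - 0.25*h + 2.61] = -6.78*h - 0.25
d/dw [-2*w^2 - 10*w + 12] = -4*w - 10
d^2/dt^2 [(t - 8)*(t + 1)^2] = 6*t - 12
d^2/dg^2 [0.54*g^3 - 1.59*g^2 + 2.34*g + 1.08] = 3.24*g - 3.18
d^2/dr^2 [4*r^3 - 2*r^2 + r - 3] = 24*r - 4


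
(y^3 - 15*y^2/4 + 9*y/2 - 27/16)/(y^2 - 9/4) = (8*y^2 - 18*y + 9)/(4*(2*y + 3))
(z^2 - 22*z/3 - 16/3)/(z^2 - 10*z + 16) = (z + 2/3)/(z - 2)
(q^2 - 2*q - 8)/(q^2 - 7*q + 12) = (q + 2)/(q - 3)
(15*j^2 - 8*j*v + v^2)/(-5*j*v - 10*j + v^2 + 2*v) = (-3*j + v)/(v + 2)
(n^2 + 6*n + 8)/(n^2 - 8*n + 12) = (n^2 + 6*n + 8)/(n^2 - 8*n + 12)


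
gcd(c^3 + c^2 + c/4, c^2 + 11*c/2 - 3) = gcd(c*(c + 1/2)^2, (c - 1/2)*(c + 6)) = 1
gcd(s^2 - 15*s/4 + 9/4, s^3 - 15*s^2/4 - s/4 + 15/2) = s - 3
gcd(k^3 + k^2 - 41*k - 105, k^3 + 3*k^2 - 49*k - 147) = k^2 - 4*k - 21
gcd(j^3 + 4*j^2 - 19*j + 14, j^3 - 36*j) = 1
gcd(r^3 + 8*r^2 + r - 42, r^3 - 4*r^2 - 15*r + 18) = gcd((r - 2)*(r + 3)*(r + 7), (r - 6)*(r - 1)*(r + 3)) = r + 3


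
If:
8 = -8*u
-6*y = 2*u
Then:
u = -1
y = 1/3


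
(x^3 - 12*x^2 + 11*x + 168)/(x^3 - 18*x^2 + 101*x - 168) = (x + 3)/(x - 3)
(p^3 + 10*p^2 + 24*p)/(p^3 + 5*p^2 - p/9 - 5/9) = 9*p*(p^2 + 10*p + 24)/(9*p^3 + 45*p^2 - p - 5)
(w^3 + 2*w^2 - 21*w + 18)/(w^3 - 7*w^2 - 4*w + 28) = (w^3 + 2*w^2 - 21*w + 18)/(w^3 - 7*w^2 - 4*w + 28)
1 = 1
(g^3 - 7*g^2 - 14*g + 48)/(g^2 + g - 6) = g - 8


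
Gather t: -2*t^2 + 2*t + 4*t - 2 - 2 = -2*t^2 + 6*t - 4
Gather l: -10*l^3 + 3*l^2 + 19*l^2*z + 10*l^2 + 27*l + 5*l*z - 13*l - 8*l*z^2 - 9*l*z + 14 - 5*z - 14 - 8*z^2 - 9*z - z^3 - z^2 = -10*l^3 + l^2*(19*z + 13) + l*(-8*z^2 - 4*z + 14) - z^3 - 9*z^2 - 14*z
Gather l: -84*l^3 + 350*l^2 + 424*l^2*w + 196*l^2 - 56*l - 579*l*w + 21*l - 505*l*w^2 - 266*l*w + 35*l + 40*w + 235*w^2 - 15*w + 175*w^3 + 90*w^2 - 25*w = -84*l^3 + l^2*(424*w + 546) + l*(-505*w^2 - 845*w) + 175*w^3 + 325*w^2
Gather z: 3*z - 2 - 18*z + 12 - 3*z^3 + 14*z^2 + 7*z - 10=-3*z^3 + 14*z^2 - 8*z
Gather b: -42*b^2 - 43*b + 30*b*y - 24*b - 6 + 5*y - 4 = -42*b^2 + b*(30*y - 67) + 5*y - 10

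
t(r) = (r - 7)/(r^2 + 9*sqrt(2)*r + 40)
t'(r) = (-2*r - 9*sqrt(2))*(r - 7)/(r^2 + 9*sqrt(2)*r + 40)^2 + 1/(r^2 + 9*sqrt(2)*r + 40) = (r^2 + 9*sqrt(2)*r - (r - 7)*(2*r + 9*sqrt(2)) + 40)/(r^2 + 9*sqrt(2)*r + 40)^2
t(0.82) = -0.12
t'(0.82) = 0.05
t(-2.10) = -0.51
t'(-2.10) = 0.30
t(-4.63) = -4.64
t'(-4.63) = 6.82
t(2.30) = -0.06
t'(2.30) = 0.03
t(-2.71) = -0.76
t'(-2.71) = 0.51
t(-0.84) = -0.26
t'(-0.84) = 0.13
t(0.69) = -0.13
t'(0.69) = 0.06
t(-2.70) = -0.75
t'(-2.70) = 0.50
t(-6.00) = 35.37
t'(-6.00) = 67.33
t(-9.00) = -2.48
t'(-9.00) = -1.87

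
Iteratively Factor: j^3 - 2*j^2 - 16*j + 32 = (j + 4)*(j^2 - 6*j + 8) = (j - 4)*(j + 4)*(j - 2)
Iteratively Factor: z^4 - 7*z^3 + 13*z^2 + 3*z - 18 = (z - 3)*(z^3 - 4*z^2 + z + 6) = (z - 3)*(z - 2)*(z^2 - 2*z - 3) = (z - 3)^2*(z - 2)*(z + 1)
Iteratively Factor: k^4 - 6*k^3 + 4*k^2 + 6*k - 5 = (k + 1)*(k^3 - 7*k^2 + 11*k - 5) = (k - 5)*(k + 1)*(k^2 - 2*k + 1) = (k - 5)*(k - 1)*(k + 1)*(k - 1)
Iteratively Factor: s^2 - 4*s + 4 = (s - 2)*(s - 2)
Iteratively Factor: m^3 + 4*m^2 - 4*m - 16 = (m + 4)*(m^2 - 4) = (m + 2)*(m + 4)*(m - 2)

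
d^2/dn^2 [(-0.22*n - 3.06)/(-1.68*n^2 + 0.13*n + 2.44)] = ((-2.2176*n - 10.2244)*(-1.68*n^2 + 0.13*n + 2.44) - (0.22*n + 3.06)*(3.36*n - 0.13)*(6.72*n - 0.26))/(-1.68*n^2 + 0.13*n + 2.44)^3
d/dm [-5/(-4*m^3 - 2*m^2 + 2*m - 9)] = 10*(-6*m^2 - 2*m + 1)/(4*m^3 + 2*m^2 - 2*m + 9)^2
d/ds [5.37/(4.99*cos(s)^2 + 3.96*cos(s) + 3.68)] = (53.5926*cos(s) + 21.2652)*sin(s)/(4.99*cos(s)^2 + 3.96*cos(s) + 3.68)^2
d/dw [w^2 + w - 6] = 2*w + 1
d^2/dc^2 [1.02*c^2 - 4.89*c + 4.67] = 2.04000000000000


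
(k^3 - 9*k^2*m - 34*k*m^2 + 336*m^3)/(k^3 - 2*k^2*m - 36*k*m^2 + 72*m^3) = (k^2 - 15*k*m + 56*m^2)/(k^2 - 8*k*m + 12*m^2)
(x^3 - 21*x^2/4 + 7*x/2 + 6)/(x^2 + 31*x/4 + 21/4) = (x^2 - 6*x + 8)/(x + 7)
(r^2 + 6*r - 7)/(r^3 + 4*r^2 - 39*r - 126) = (r - 1)/(r^2 - 3*r - 18)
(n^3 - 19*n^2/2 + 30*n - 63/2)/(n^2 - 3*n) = n - 13/2 + 21/(2*n)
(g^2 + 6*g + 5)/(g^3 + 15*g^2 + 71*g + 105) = (g + 1)/(g^2 + 10*g + 21)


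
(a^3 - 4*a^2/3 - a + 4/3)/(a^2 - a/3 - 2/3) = (3*a^2 - a - 4)/(3*a + 2)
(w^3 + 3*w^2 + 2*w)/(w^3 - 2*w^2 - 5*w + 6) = w*(w + 1)/(w^2 - 4*w + 3)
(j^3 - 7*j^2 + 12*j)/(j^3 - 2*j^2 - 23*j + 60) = j/(j + 5)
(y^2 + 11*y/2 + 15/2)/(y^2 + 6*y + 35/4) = 2*(y + 3)/(2*y + 7)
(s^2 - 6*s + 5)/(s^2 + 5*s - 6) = (s - 5)/(s + 6)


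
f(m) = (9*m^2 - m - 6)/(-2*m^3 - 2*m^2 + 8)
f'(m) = (18*m - 1)/(-2*m^3 - 2*m^2 + 8) + (6*m^2 + 4*m)*(9*m^2 - m - 6)/(-2*m^3 - 2*m^2 + 8)^2 = (-m*(3*m + 2)*(-9*m^2 + m + 6) + (1 - 18*m)*(m^3 + m^2 - 4))/(2*(m^3 + m^2 - 4)^2)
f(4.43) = -0.81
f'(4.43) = 0.15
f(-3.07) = 1.74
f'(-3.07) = 0.44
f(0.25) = -0.73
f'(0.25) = 0.32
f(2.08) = -1.65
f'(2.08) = 1.09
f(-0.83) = 0.13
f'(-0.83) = -2.04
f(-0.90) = 0.28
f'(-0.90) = -2.15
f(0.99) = 0.45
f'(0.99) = 5.18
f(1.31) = 113.59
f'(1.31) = 24956.60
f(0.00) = -0.75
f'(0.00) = -0.12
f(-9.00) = 0.56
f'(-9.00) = 0.07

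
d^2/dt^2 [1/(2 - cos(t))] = (cos(t)^2 + 2*cos(t) - 2)/(cos(t) - 2)^3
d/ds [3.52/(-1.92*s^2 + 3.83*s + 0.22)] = (13.5168*s - 13.4816)/(-1.92*s^2 + 3.83*s + 0.22)^2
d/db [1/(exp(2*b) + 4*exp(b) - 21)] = 2*(-exp(b) - 2)*exp(b)/(exp(2*b) + 4*exp(b) - 21)^2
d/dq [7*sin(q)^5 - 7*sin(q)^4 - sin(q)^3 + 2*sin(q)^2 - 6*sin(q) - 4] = (35*sin(q)^4 - 28*sin(q)^3 - 3*sin(q)^2 + 4*sin(q) - 6)*cos(q)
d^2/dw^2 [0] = 0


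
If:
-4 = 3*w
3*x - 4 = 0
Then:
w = -4/3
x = 4/3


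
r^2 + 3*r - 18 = (r - 3)*(r + 6)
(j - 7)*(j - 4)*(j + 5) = j^3 - 6*j^2 - 27*j + 140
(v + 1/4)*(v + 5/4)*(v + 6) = v^3 + 15*v^2/2 + 149*v/16 + 15/8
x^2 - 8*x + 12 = (x - 6)*(x - 2)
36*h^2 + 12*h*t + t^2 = (6*h + t)^2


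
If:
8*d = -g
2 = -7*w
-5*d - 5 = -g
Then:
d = -5/13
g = 40/13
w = -2/7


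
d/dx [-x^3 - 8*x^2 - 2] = x*(-3*x - 16)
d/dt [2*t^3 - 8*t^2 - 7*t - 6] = 6*t^2 - 16*t - 7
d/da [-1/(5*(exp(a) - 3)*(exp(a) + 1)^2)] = (3*exp(a) - 5)*exp(a)/(5*(exp(a) - 3)^2*(exp(a) + 1)^3)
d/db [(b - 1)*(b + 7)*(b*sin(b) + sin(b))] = (b - 1)*(b + 1)*sin(b) + (b - 1)*(b + 7)*(b*cos(b) + sqrt(2)*sin(b + pi/4)) + (b + 1)*(b + 7)*sin(b)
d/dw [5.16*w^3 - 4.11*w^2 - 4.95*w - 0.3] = 15.48*w^2 - 8.22*w - 4.95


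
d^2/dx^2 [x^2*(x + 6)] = 6*x + 12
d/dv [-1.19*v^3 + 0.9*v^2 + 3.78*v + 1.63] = -3.57*v^2 + 1.8*v + 3.78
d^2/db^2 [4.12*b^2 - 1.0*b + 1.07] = 8.24000000000000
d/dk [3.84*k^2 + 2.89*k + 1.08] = 7.68*k + 2.89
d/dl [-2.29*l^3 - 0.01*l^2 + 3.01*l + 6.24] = -6.87*l^2 - 0.02*l + 3.01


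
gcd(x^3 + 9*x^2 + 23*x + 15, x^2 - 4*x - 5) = x + 1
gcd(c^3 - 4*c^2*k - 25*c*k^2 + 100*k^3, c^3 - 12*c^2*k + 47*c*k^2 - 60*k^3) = c^2 - 9*c*k + 20*k^2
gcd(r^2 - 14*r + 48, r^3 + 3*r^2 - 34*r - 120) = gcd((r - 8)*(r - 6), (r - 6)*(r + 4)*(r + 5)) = r - 6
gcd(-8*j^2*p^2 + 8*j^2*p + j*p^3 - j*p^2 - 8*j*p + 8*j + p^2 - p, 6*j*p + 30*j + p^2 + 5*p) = 1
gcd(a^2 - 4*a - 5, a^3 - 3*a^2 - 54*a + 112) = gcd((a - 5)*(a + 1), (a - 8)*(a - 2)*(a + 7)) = 1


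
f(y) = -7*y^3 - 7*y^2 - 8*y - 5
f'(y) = -21*y^2 - 14*y - 8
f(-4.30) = 456.52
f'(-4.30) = -336.09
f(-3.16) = 171.26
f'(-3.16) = -173.46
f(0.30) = -8.22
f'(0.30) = -14.09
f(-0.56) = -1.49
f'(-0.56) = -6.75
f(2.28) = -142.60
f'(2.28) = -149.09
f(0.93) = -24.12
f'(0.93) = -39.18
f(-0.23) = -3.45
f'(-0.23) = -5.89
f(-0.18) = -3.75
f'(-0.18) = -6.16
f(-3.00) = 145.00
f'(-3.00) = -155.00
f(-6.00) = 1303.00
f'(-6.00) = -680.00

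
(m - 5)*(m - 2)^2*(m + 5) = m^4 - 4*m^3 - 21*m^2 + 100*m - 100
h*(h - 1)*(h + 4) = h^3 + 3*h^2 - 4*h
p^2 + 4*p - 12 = (p - 2)*(p + 6)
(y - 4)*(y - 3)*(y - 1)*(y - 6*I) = y^4 - 8*y^3 - 6*I*y^3 + 19*y^2 + 48*I*y^2 - 12*y - 114*I*y + 72*I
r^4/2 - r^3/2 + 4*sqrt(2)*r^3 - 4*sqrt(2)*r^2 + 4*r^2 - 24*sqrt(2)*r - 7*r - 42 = (r/2 + 1)*(r - 3)*(r + sqrt(2))*(r + 7*sqrt(2))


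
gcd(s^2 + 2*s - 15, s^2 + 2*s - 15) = s^2 + 2*s - 15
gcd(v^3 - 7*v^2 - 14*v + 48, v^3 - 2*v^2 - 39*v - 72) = v^2 - 5*v - 24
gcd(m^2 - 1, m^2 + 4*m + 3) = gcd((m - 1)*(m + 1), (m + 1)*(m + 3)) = m + 1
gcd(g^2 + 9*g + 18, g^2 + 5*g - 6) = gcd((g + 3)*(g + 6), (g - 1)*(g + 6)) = g + 6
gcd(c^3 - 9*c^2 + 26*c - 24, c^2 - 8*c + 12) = c - 2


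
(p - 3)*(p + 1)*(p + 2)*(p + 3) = p^4 + 3*p^3 - 7*p^2 - 27*p - 18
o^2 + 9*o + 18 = (o + 3)*(o + 6)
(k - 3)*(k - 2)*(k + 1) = k^3 - 4*k^2 + k + 6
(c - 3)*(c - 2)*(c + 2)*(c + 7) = c^4 + 4*c^3 - 25*c^2 - 16*c + 84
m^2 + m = m*(m + 1)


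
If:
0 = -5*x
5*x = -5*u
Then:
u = 0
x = 0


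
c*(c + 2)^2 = c^3 + 4*c^2 + 4*c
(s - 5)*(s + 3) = s^2 - 2*s - 15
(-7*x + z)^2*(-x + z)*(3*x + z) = -147*x^4 + 140*x^3*z + 18*x^2*z^2 - 12*x*z^3 + z^4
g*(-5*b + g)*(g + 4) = -5*b*g^2 - 20*b*g + g^3 + 4*g^2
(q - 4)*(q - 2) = q^2 - 6*q + 8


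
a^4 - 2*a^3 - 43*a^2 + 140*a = a*(a - 5)*(a - 4)*(a + 7)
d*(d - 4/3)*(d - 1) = d^3 - 7*d^2/3 + 4*d/3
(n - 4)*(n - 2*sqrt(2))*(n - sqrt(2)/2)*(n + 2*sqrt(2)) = n^4 - 4*n^3 - sqrt(2)*n^3/2 - 8*n^2 + 2*sqrt(2)*n^2 + 4*sqrt(2)*n + 32*n - 16*sqrt(2)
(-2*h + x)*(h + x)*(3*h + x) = -6*h^3 - 5*h^2*x + 2*h*x^2 + x^3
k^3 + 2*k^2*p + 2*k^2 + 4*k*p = k*(k + 2)*(k + 2*p)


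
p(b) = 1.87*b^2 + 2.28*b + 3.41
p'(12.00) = 47.16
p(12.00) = 300.05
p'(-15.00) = -53.82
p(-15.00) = 389.96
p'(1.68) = 8.56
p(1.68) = 12.52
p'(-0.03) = 2.17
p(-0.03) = 3.34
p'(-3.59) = -11.15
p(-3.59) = 19.33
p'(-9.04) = -31.53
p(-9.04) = 135.62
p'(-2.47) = -6.96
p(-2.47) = 9.19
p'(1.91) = 9.42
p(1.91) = 14.59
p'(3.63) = 15.86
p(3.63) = 36.33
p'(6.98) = 28.39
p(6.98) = 110.43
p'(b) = 3.74*b + 2.28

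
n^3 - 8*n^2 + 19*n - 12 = (n - 4)*(n - 3)*(n - 1)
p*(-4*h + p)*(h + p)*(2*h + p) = -8*h^3*p - 10*h^2*p^2 - h*p^3 + p^4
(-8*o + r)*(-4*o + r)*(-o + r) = -32*o^3 + 44*o^2*r - 13*o*r^2 + r^3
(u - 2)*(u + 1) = u^2 - u - 2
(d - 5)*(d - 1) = d^2 - 6*d + 5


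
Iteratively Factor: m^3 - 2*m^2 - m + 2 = (m - 2)*(m^2 - 1) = (m - 2)*(m - 1)*(m + 1)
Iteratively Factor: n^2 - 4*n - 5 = (n - 5)*(n + 1)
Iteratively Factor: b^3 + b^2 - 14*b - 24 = (b + 2)*(b^2 - b - 12) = (b + 2)*(b + 3)*(b - 4)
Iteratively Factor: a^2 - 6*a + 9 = (a - 3)*(a - 3)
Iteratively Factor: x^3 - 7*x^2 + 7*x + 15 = (x - 3)*(x^2 - 4*x - 5) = (x - 3)*(x + 1)*(x - 5)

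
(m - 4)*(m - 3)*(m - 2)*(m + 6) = m^4 - 3*m^3 - 28*m^2 + 132*m - 144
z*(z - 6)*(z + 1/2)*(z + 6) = z^4 + z^3/2 - 36*z^2 - 18*z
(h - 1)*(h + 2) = h^2 + h - 2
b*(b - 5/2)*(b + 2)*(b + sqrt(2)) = b^4 - b^3/2 + sqrt(2)*b^3 - 5*b^2 - sqrt(2)*b^2/2 - 5*sqrt(2)*b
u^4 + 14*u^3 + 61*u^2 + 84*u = u*(u + 3)*(u + 4)*(u + 7)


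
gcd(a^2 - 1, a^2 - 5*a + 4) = a - 1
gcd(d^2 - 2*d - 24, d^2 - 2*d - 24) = d^2 - 2*d - 24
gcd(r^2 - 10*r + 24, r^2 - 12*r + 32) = r - 4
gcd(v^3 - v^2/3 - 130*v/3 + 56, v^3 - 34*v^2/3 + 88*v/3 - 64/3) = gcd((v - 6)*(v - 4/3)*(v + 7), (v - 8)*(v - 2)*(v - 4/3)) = v - 4/3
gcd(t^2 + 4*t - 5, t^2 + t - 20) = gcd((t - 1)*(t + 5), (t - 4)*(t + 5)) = t + 5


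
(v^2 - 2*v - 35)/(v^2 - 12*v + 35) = (v + 5)/(v - 5)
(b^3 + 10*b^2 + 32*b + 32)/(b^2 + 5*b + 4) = (b^2 + 6*b + 8)/(b + 1)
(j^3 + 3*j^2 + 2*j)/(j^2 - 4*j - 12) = j*(j + 1)/(j - 6)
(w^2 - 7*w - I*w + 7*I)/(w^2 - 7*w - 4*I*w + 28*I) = (w - I)/(w - 4*I)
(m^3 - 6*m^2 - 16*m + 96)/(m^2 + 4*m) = m - 10 + 24/m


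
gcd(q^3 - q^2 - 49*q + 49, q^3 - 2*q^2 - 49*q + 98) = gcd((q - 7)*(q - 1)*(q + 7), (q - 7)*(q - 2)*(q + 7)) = q^2 - 49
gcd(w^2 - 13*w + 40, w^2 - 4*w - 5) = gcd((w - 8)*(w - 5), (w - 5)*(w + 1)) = w - 5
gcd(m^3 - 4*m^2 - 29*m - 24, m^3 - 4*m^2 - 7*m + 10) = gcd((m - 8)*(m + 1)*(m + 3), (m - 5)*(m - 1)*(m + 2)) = 1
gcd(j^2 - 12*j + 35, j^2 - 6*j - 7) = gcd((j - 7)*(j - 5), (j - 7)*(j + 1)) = j - 7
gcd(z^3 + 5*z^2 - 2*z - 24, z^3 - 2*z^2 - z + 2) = z - 2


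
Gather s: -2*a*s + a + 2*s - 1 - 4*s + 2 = a + s*(-2*a - 2) + 1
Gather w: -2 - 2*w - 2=-2*w - 4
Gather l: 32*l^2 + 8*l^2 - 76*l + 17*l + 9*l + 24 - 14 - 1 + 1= 40*l^2 - 50*l + 10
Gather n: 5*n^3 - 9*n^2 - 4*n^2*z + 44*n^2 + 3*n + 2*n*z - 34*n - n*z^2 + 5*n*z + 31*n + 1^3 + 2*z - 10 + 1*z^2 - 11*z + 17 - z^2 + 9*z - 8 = 5*n^3 + n^2*(35 - 4*z) + n*(-z^2 + 7*z)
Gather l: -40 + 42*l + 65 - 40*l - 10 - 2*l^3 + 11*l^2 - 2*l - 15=-2*l^3 + 11*l^2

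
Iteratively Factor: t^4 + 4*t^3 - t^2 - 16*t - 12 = (t + 2)*(t^3 + 2*t^2 - 5*t - 6) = (t - 2)*(t + 2)*(t^2 + 4*t + 3) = (t - 2)*(t + 1)*(t + 2)*(t + 3)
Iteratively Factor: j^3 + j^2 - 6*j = (j)*(j^2 + j - 6) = j*(j + 3)*(j - 2)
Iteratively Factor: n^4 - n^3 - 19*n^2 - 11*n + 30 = (n + 2)*(n^3 - 3*n^2 - 13*n + 15) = (n + 2)*(n + 3)*(n^2 - 6*n + 5) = (n - 5)*(n + 2)*(n + 3)*(n - 1)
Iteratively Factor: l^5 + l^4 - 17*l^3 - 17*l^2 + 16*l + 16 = (l - 1)*(l^4 + 2*l^3 - 15*l^2 - 32*l - 16) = (l - 4)*(l - 1)*(l^3 + 6*l^2 + 9*l + 4) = (l - 4)*(l - 1)*(l + 1)*(l^2 + 5*l + 4) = (l - 4)*(l - 1)*(l + 1)*(l + 4)*(l + 1)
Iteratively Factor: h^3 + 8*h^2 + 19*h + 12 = (h + 1)*(h^2 + 7*h + 12) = (h + 1)*(h + 3)*(h + 4)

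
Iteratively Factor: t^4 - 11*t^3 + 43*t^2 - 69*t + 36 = (t - 3)*(t^3 - 8*t^2 + 19*t - 12) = (t - 4)*(t - 3)*(t^2 - 4*t + 3) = (t - 4)*(t - 3)^2*(t - 1)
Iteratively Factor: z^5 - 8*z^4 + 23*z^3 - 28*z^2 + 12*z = (z)*(z^4 - 8*z^3 + 23*z^2 - 28*z + 12) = z*(z - 1)*(z^3 - 7*z^2 + 16*z - 12) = z*(z - 3)*(z - 1)*(z^2 - 4*z + 4) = z*(z - 3)*(z - 2)*(z - 1)*(z - 2)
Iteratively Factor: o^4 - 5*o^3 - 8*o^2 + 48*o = (o + 3)*(o^3 - 8*o^2 + 16*o) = (o - 4)*(o + 3)*(o^2 - 4*o) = o*(o - 4)*(o + 3)*(o - 4)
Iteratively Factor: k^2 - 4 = (k + 2)*(k - 2)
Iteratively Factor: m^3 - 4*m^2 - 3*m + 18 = (m - 3)*(m^2 - m - 6) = (m - 3)^2*(m + 2)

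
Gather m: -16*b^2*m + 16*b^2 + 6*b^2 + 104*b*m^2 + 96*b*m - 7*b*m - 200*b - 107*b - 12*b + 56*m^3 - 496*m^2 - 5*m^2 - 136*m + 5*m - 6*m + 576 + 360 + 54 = 22*b^2 - 319*b + 56*m^3 + m^2*(104*b - 501) + m*(-16*b^2 + 89*b - 137) + 990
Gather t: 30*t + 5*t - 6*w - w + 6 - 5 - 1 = 35*t - 7*w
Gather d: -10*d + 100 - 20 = 80 - 10*d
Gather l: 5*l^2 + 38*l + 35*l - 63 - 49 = 5*l^2 + 73*l - 112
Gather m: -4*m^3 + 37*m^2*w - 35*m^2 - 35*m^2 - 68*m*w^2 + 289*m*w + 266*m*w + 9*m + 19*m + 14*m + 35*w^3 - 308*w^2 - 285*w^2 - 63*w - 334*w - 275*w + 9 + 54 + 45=-4*m^3 + m^2*(37*w - 70) + m*(-68*w^2 + 555*w + 42) + 35*w^3 - 593*w^2 - 672*w + 108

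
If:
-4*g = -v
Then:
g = v/4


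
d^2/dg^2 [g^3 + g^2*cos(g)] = -g^2*cos(g) - 4*g*sin(g) + 6*g + 2*cos(g)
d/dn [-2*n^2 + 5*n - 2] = 5 - 4*n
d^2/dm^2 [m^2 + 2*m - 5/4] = 2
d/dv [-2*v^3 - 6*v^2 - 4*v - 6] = -6*v^2 - 12*v - 4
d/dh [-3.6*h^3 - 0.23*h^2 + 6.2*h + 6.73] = -10.8*h^2 - 0.46*h + 6.2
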